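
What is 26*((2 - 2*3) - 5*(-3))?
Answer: 286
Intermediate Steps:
26*((2 - 2*3) - 5*(-3)) = 26*((2 - 6) + 15) = 26*(-4 + 15) = 26*11 = 286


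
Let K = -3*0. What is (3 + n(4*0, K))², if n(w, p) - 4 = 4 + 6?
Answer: 289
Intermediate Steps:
K = 0
n(w, p) = 14 (n(w, p) = 4 + (4 + 6) = 4 + 10 = 14)
(3 + n(4*0, K))² = (3 + 14)² = 17² = 289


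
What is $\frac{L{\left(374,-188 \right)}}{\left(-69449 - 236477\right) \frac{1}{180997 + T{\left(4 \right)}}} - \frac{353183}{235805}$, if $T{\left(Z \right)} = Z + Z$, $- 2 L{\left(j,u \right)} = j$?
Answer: $\frac{7873464450217}{72138880430} \approx 109.14$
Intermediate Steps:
$L{\left(j,u \right)} = - \frac{j}{2}$
$T{\left(Z \right)} = 2 Z$
$\frac{L{\left(374,-188 \right)}}{\left(-69449 - 236477\right) \frac{1}{180997 + T{\left(4 \right)}}} - \frac{353183}{235805} = \frac{\left(- \frac{1}{2}\right) 374}{\left(-69449 - 236477\right) \frac{1}{180997 + 2 \cdot 4}} - \frac{353183}{235805} = - \frac{187}{\left(-305926\right) \frac{1}{180997 + 8}} - \frac{353183}{235805} = - \frac{187}{\left(-305926\right) \frac{1}{181005}} - \frac{353183}{235805} = - \frac{187}{- \frac{305926}{181005}} - \frac{353183}{235805} = \left(-187\right) \left(- \frac{181005}{305926}\right) - \frac{353183}{235805} = \frac{33847935}{305926} - \frac{353183}{235805} = \frac{7873464450217}{72138880430}$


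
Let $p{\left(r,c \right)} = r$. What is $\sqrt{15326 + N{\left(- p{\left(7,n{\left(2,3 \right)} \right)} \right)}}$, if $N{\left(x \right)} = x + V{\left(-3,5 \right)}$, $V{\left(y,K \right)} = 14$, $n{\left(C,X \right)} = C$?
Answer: $\sqrt{15333} \approx 123.83$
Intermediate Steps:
$N{\left(x \right)} = 14 + x$ ($N{\left(x \right)} = x + 14 = 14 + x$)
$\sqrt{15326 + N{\left(- p{\left(7,n{\left(2,3 \right)} \right)} \right)}} = \sqrt{15326 + \left(14 - 7\right)} = \sqrt{15326 + 7} = \sqrt{15333}$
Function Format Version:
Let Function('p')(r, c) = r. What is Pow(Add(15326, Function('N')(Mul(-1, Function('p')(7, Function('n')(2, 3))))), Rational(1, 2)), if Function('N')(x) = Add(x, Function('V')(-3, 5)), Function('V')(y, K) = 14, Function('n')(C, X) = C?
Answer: Pow(15333, Rational(1, 2)) ≈ 123.83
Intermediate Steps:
Function('N')(x) = Add(14, x) (Function('N')(x) = Add(x, 14) = Add(14, x))
Pow(Add(15326, Function('N')(Mul(-1, Function('p')(7, Function('n')(2, 3))))), Rational(1, 2)) = Pow(Add(15326, Add(14, Mul(-1, 7))), Rational(1, 2)) = Pow(Add(15326, Add(14, -7)), Rational(1, 2)) = Pow(Add(15326, 7), Rational(1, 2)) = Pow(15333, Rational(1, 2))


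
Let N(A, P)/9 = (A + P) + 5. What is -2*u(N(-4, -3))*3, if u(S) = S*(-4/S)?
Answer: 24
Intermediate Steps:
N(A, P) = 45 + 9*A + 9*P (N(A, P) = 9*((A + P) + 5) = 9*(5 + A + P) = 45 + 9*A + 9*P)
u(S) = -4
-2*u(N(-4, -3))*3 = -2*(-4)*3 = 8*3 = 24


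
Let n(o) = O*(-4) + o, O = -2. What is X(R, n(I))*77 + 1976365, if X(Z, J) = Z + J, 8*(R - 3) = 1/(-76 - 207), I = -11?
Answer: 4474490283/2264 ≈ 1.9764e+6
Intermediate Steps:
R = 6791/2264 (R = 3 + 1/(8*(-76 - 207)) = 3 + (⅛)/(-283) = 3 + (⅛)*(-1/283) = 3 - 1/2264 = 6791/2264 ≈ 2.9996)
n(o) = 8 + o (n(o) = -2*(-4) + o = 8 + o)
X(Z, J) = J + Z
X(R, n(I))*77 + 1976365 = ((8 - 11) + 6791/2264)*77 + 1976365 = (-3 + 6791/2264)*77 + 1976365 = -1/2264*77 + 1976365 = -77/2264 + 1976365 = 4474490283/2264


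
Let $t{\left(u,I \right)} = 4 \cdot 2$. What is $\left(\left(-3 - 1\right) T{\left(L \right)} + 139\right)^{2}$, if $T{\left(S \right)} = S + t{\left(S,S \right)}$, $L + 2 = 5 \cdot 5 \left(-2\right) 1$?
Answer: $99225$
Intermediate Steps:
$t{\left(u,I \right)} = 8$
$L = -52$ ($L = -2 + 5 \cdot 5 \left(-2\right) 1 = -2 + 25 \left(-2\right) 1 = -2 - 50 = -52$)
$T{\left(S \right)} = 8 + S$ ($T{\left(S \right)} = S + 8 = 8 + S$)
$\left(\left(-3 - 1\right) T{\left(L \right)} + 139\right)^{2} = \left(\left(-3 - 1\right) \left(8 - 52\right) + 139\right)^{2} = \left(\left(-4\right) \left(-44\right) + 139\right)^{2} = \left(176 + 139\right)^{2} = 315^{2} = 99225$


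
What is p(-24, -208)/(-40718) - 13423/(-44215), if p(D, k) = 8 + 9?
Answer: 545806059/1800346370 ≈ 0.30317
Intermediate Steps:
p(D, k) = 17
p(-24, -208)/(-40718) - 13423/(-44215) = 17/(-40718) - 13423/(-44215) = 17*(-1/40718) - 13423*(-1/44215) = -17/40718 + 13423/44215 = 545806059/1800346370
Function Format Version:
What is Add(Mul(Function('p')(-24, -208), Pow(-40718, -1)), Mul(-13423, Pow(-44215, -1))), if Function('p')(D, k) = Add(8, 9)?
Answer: Rational(545806059, 1800346370) ≈ 0.30317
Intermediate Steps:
Function('p')(D, k) = 17
Add(Mul(Function('p')(-24, -208), Pow(-40718, -1)), Mul(-13423, Pow(-44215, -1))) = Add(Mul(17, Pow(-40718, -1)), Mul(-13423, Pow(-44215, -1))) = Add(Mul(17, Rational(-1, 40718)), Mul(-13423, Rational(-1, 44215))) = Add(Rational(-17, 40718), Rational(13423, 44215)) = Rational(545806059, 1800346370)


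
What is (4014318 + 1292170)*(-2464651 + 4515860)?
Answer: 10884715943992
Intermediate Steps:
(4014318 + 1292170)*(-2464651 + 4515860) = 5306488*2051209 = 10884715943992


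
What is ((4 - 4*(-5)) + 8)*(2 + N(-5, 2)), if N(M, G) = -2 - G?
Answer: -64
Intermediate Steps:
((4 - 4*(-5)) + 8)*(2 + N(-5, 2)) = ((4 - 4*(-5)) + 8)*(2 + (-2 - 1*2)) = ((4 + 20) + 8)*(2 + (-2 - 2)) = (24 + 8)*(2 - 4) = 32*(-2) = -64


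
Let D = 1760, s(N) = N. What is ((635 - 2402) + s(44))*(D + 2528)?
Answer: -7388224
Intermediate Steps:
((635 - 2402) + s(44))*(D + 2528) = ((635 - 2402) + 44)*(1760 + 2528) = (-1767 + 44)*4288 = -1723*4288 = -7388224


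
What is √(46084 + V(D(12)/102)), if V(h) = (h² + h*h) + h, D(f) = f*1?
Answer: √13318318/17 ≈ 214.67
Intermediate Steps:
D(f) = f
V(h) = h + 2*h² (V(h) = (h² + h²) + h = 2*h² + h = h + 2*h²)
√(46084 + V(D(12)/102)) = √(46084 + (12/102)*(1 + 2*(12/102))) = √(46084 + (12*(1/102))*(1 + 2*(12*(1/102)))) = √(46084 + 2*(1 + 2*(2/17))/17) = √(46084 + 2*(1 + 4/17)/17) = √(46084 + (2/17)*(21/17)) = √(46084 + 42/289) = √(13318318/289) = √13318318/17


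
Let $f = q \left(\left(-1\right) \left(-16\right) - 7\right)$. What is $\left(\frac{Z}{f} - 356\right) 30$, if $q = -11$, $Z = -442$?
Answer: $- \frac{348020}{33} \approx -10546.0$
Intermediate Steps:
$f = -99$ ($f = - 11 \left(\left(-1\right) \left(-16\right) - 7\right) = - 11 \left(16 - 7\right) = \left(-11\right) 9 = -99$)
$\left(\frac{Z}{f} - 356\right) 30 = \left(- \frac{442}{-99} - 356\right) 30 = \left(\left(-442\right) \left(- \frac{1}{99}\right) - 356\right) 30 = \left(\frac{442}{99} - 356\right) 30 = \left(- \frac{34802}{99}\right) 30 = - \frac{348020}{33}$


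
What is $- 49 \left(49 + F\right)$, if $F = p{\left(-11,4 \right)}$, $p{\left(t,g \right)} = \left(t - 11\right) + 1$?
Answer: $-1372$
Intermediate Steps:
$p{\left(t,g \right)} = -10 + t$ ($p{\left(t,g \right)} = \left(-11 + t\right) + 1 = -10 + t$)
$F = -21$ ($F = -10 - 11 = -21$)
$- 49 \left(49 + F\right) = - 49 \left(49 - 21\right) = \left(-49\right) 28 = -1372$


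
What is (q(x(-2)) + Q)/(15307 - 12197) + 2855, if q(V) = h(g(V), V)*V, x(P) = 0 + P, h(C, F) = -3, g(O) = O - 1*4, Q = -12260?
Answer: 4433398/1555 ≈ 2851.1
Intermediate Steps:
g(O) = -4 + O (g(O) = O - 4 = -4 + O)
x(P) = P
q(V) = -3*V
(q(x(-2)) + Q)/(15307 - 12197) + 2855 = (-3*(-2) - 12260)/(15307 - 12197) + 2855 = (6 - 12260)/3110 + 2855 = -12254*1/3110 + 2855 = -6127/1555 + 2855 = 4433398/1555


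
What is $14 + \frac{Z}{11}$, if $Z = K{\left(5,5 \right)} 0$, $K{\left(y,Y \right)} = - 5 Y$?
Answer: $14$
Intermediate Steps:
$Z = 0$ ($Z = \left(-5\right) 5 \cdot 0 = \left(-25\right) 0 = 0$)
$14 + \frac{Z}{11} = 14 + \frac{0}{11} = 14 + 0 \cdot \frac{1}{11} = 14 + 0 = 14$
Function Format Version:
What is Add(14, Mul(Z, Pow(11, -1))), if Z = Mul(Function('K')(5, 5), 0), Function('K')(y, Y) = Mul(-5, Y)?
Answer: 14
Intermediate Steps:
Z = 0 (Z = Mul(Mul(-5, 5), 0) = Mul(-25, 0) = 0)
Add(14, Mul(Z, Pow(11, -1))) = Add(14, Mul(0, Pow(11, -1))) = Add(14, Mul(0, Rational(1, 11))) = Add(14, 0) = 14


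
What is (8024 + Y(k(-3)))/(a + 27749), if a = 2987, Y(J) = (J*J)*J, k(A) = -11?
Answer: 6693/30736 ≈ 0.21776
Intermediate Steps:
Y(J) = J³ (Y(J) = J²*J = J³)
(8024 + Y(k(-3)))/(a + 27749) = (8024 + (-11)³)/(2987 + 27749) = (8024 - 1331)/30736 = 6693*(1/30736) = 6693/30736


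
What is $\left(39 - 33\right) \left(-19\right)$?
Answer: $-114$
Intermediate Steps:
$\left(39 - 33\right) \left(-19\right) = 6 \left(-19\right) = -114$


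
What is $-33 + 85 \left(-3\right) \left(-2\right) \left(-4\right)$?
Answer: $-2073$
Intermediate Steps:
$-33 + 85 \left(-3\right) \left(-2\right) \left(-4\right) = -33 + 85 \cdot 6 \left(-4\right) = -33 + 85 \left(-24\right) = -33 - 2040 = -2073$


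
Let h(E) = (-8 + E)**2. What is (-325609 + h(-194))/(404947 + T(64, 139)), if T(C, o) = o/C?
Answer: -18227520/25916747 ≈ -0.70331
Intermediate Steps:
(-325609 + h(-194))/(404947 + T(64, 139)) = (-325609 + (-8 - 194)**2)/(404947 + 139/64) = (-325609 + (-202)**2)/(404947 + 139*(1/64)) = (-325609 + 40804)/(404947 + 139/64) = -284805/25916747/64 = -284805*64/25916747 = -18227520/25916747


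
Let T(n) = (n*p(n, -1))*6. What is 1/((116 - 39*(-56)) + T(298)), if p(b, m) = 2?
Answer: 1/5876 ≈ 0.00017018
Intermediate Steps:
T(n) = 12*n (T(n) = (n*2)*6 = (2*n)*6 = 12*n)
1/((116 - 39*(-56)) + T(298)) = 1/((116 - 39*(-56)) + 12*298) = 1/((116 + 2184) + 3576) = 1/(2300 + 3576) = 1/5876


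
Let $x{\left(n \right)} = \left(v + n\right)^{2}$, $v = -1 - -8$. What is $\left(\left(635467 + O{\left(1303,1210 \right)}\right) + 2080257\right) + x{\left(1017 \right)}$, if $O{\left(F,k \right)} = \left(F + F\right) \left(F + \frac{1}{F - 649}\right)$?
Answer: $\frac{2341294489}{327} \approx 7.1599 \cdot 10^{6}$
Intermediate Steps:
$v = 7$ ($v = -1 + 8 = 7$)
$O{\left(F,k \right)} = 2 F \left(F + \frac{1}{-649 + F}\right)$
$x{\left(n \right)} = \left(7 + n\right)^{2}$
$\left(\left(635467 + O{\left(1303,1210 \right)}\right) + 2080257\right) + x{\left(1017 \right)} = \left(\left(635467 + 2 \cdot 1303 \frac{1}{-649 + 1303} \left(1 + 1303^{2} - 845647\right)\right) + 2080257\right) + \left(7 + 1017\right)^{2} = \left(\left(635467 + 2 \cdot 1303 \cdot \frac{1}{654} \left(1 + 1697809 - 845647\right)\right) + 2080257\right) + 1024^{2} = \left(\left(635467 + 2 \cdot 1303 \cdot \frac{1}{654} \cdot 852163\right) + 2080257\right) + 1048576 = \left(\left(635467 + \frac{1110368389}{327}\right) + 2080257\right) + 1048576 = \left(\frac{1318166098}{327} + 2080257\right) + 1048576 = \frac{1998410137}{327} + 1048576 = \frac{2341294489}{327}$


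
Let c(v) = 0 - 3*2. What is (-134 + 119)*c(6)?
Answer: 90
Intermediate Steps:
c(v) = -6 (c(v) = 0 - 6 = -6)
(-134 + 119)*c(6) = (-134 + 119)*(-6) = -15*(-6) = 90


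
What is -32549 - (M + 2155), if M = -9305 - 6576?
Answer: -18823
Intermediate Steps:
M = -15881
-32549 - (M + 2155) = -32549 - (-15881 + 2155) = -32549 - 1*(-13726) = -32549 + 13726 = -18823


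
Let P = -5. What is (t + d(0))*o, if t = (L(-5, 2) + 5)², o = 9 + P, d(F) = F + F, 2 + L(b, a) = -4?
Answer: 4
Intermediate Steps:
L(b, a) = -6 (L(b, a) = -2 - 4 = -6)
d(F) = 2*F
o = 4 (o = 9 - 5 = 4)
t = 1 (t = (-6 + 5)² = (-1)² = 1)
(t + d(0))*o = (1 + 2*0)*4 = (1 + 0)*4 = 1*4 = 4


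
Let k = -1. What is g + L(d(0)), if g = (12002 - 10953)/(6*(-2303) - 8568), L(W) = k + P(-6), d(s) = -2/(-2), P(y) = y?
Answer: -157751/22386 ≈ -7.0469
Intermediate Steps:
d(s) = 1 (d(s) = -2*(-½) = 1)
L(W) = -7 (L(W) = -1 - 6 = -7)
g = -1049/22386 (g = 1049/(-13818 - 8568) = 1049/(-22386) = 1049*(-1/22386) = -1049/22386 ≈ -0.046860)
g + L(d(0)) = -1049/22386 - 7 = -157751/22386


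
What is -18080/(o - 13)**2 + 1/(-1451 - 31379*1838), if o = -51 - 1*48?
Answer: -173943727/120683080 ≈ -1.4413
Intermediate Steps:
o = -99 (o = -51 - 48 = -99)
-18080/(o - 13)**2 + 1/(-1451 - 31379*1838) = -18080/(-99 - 13)**2 + 1/(-1451 - 31379*1838) = -18080/((-112)**2) + (1/1838)/(-32830) = -18080/12544 - 1/32830*1/1838 = -18080*1/12544 - 1/60341540 = -565/392 - 1/60341540 = -173943727/120683080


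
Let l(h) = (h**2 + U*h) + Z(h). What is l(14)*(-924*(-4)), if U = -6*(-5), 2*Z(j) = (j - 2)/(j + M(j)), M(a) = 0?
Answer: 2278320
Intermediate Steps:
Z(j) = (-2 + j)/(2*j) (Z(j) = ((j - 2)/(j + 0))/2 = ((-2 + j)/j)/2 = (-2 + j)/(2*j))
U = 30
l(h) = h**2 + 30*h + (-2 + h)/(2*h) (l(h) = (h**2 + 30*h) + (-2 + h)/(2*h) = h**2 + 30*h + (-2 + h)/(2*h))
l(14)*(-924*(-4)) = (1/2 + 14**2 - 1/14 + 30*14)*(-924*(-4)) = (1/2 + 196 - 1*1/14 + 420)*3696 = (1/2 + 196 - 1/14 + 420)*3696 = (4315/7)*3696 = 2278320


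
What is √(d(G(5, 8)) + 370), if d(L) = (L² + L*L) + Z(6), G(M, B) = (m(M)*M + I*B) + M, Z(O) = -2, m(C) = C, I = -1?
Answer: 2*√334 ≈ 36.551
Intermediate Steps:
G(M, B) = M + M² - B (G(M, B) = (M*M - B) + M = (M² - B) + M = M + M² - B)
d(L) = -2 + 2*L² (d(L) = (L² + L*L) - 2 = (L² + L²) - 2 = 2*L² - 2 = -2 + 2*L²)
√(d(G(5, 8)) + 370) = √((-2 + 2*(5 + 5² - 1*8)²) + 370) = √((-2 + 2*(5 + 25 - 8)²) + 370) = √((-2 + 2*22²) + 370) = √((-2 + 2*484) + 370) = √((-2 + 968) + 370) = √(966 + 370) = √1336 = 2*√334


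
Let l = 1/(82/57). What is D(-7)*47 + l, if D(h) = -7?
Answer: -26921/82 ≈ -328.30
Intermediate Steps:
l = 57/82 (l = 1/(82*(1/57)) = 1/(82/57) = 57/82 ≈ 0.69512)
D(-7)*47 + l = -7*47 + 57/82 = -329 + 57/82 = -26921/82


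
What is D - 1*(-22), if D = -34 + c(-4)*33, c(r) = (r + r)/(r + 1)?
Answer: 76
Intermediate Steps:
c(r) = 2*r/(1 + r) (c(r) = (2*r)/(1 + r) = 2*r/(1 + r))
D = 54 (D = -34 + (2*(-4)/(1 - 4))*33 = -34 + (2*(-4)/(-3))*33 = -34 + (2*(-4)*(-1/3))*33 = -34 + (8/3)*33 = -34 + 88 = 54)
D - 1*(-22) = 54 - 1*(-22) = 54 + 22 = 76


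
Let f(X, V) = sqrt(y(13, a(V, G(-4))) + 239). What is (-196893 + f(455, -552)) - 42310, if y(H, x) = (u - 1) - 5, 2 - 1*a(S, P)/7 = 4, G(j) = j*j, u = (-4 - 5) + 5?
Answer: -239203 + sqrt(229) ≈ -2.3919e+5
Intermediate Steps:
u = -4 (u = -9 + 5 = -4)
G(j) = j**2
a(S, P) = -14 (a(S, P) = 14 - 7*4 = 14 - 28 = -14)
y(H, x) = -10 (y(H, x) = (-4 - 1) - 5 = -5 - 5 = -10)
f(X, V) = sqrt(229) (f(X, V) = sqrt(-10 + 239) = sqrt(229))
(-196893 + f(455, -552)) - 42310 = (-196893 + sqrt(229)) - 42310 = -239203 + sqrt(229)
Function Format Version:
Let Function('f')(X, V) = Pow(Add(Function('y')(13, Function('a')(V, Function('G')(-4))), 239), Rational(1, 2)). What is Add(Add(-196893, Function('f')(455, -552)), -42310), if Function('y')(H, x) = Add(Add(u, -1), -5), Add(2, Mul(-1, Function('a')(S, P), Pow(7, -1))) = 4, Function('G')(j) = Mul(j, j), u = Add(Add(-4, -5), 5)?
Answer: Add(-239203, Pow(229, Rational(1, 2))) ≈ -2.3919e+5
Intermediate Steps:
u = -4 (u = Add(-9, 5) = -4)
Function('G')(j) = Pow(j, 2)
Function('a')(S, P) = -14 (Function('a')(S, P) = Add(14, Mul(-7, 4)) = Add(14, -28) = -14)
Function('y')(H, x) = -10 (Function('y')(H, x) = Add(Add(-4, -1), -5) = Add(-5, -5) = -10)
Function('f')(X, V) = Pow(229, Rational(1, 2)) (Function('f')(X, V) = Pow(Add(-10, 239), Rational(1, 2)) = Pow(229, Rational(1, 2)))
Add(Add(-196893, Function('f')(455, -552)), -42310) = Add(Add(-196893, Pow(229, Rational(1, 2))), -42310) = Add(-239203, Pow(229, Rational(1, 2)))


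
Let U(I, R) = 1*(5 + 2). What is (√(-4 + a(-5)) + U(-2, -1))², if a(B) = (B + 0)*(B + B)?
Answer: (7 + √46)² ≈ 189.95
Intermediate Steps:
a(B) = 2*B² (a(B) = B*(2*B) = 2*B²)
U(I, R) = 7 (U(I, R) = 1*7 = 7)
(√(-4 + a(-5)) + U(-2, -1))² = (√(-4 + 2*(-5)²) + 7)² = (√(-4 + 2*25) + 7)² = (√(-4 + 50) + 7)² = (√46 + 7)² = (7 + √46)²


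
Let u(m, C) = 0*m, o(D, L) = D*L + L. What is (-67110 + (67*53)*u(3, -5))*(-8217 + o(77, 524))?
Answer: -2191477050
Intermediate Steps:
o(D, L) = L + D*L
u(m, C) = 0
(-67110 + (67*53)*u(3, -5))*(-8217 + o(77, 524)) = (-67110 + (67*53)*0)*(-8217 + 524*(1 + 77)) = (-67110 + 3551*0)*(-8217 + 524*78) = (-67110 + 0)*(-8217 + 40872) = -67110*32655 = -2191477050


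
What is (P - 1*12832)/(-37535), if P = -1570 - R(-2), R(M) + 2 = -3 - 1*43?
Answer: 14354/37535 ≈ 0.38242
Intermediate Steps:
R(M) = -48 (R(M) = -2 + (-3 - 1*43) = -2 + (-3 - 43) = -2 - 46 = -48)
P = -1522 (P = -1570 - 1*(-48) = -1570 + 48 = -1522)
(P - 1*12832)/(-37535) = (-1522 - 1*12832)/(-37535) = (-1522 - 12832)*(-1/37535) = -14354*(-1/37535) = 14354/37535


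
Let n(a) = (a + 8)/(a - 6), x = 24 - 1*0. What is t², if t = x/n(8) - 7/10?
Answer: 529/100 ≈ 5.2900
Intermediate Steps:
x = 24 (x = 24 + 0 = 24)
n(a) = (8 + a)/(-6 + a)
t = 23/10 (t = 24/(((8 + 8)/(-6 + 8))) - 7/10 = 24/((16/2)) - 7*⅒ = 24/(((½)*16)) - 7/10 = 24/8 - 7/10 = 24*(⅛) - 7/10 = 3 - 7/10 = 23/10 ≈ 2.3000)
t² = (23/10)² = 529/100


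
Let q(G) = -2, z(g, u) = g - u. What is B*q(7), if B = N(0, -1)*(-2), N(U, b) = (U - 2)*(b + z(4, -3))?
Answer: -48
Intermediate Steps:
N(U, b) = (-2 + U)*(7 + b) (N(U, b) = (U - 2)*(b + (4 - 1*(-3))) = (-2 + U)*(b + (4 + 3)) = (-2 + U)*(b + 7) = (-2 + U)*(7 + b))
B = 24 (B = (-14 - 2*(-1) + 7*0 + 0*(-1))*(-2) = (-14 + 2 + 0 + 0)*(-2) = -12*(-2) = 24)
B*q(7) = 24*(-2) = -48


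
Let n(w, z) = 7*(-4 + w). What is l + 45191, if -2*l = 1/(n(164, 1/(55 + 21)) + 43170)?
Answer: 4003018779/88580 ≈ 45191.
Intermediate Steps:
n(w, z) = -28 + 7*w
l = -1/88580 (l = -1/(2*((-28 + 7*164) + 43170)) = -1/(2*((-28 + 1148) + 43170)) = -1/(2*(1120 + 43170)) = -½/44290 = -½*1/44290 = -1/88580 ≈ -1.1289e-5)
l + 45191 = -1/88580 + 45191 = 4003018779/88580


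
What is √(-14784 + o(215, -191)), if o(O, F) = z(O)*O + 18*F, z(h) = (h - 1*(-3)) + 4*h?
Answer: 2*√53387 ≈ 462.11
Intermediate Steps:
z(h) = 3 + 5*h (z(h) = (h + 3) + 4*h = (3 + h) + 4*h = 3 + 5*h)
o(O, F) = 18*F + O*(3 + 5*O) (o(O, F) = (3 + 5*O)*O + 18*F = O*(3 + 5*O) + 18*F = 18*F + O*(3 + 5*O))
√(-14784 + o(215, -191)) = √(-14784 + (18*(-191) + 215*(3 + 5*215))) = √(-14784 + (-3438 + 215*(3 + 1075))) = √(-14784 + (-3438 + 215*1078)) = √(-14784 + (-3438 + 231770)) = √(-14784 + 228332) = √213548 = 2*√53387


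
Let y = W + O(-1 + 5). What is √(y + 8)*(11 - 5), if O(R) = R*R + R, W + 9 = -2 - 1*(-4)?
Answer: 6*√21 ≈ 27.495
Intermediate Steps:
W = -7 (W = -9 + (-2 - 1*(-4)) = -9 + (-2 + 4) = -9 + 2 = -7)
O(R) = R + R² (O(R) = R² + R = R + R²)
y = 13 (y = -7 + (-1 + 5)*(1 + (-1 + 5)) = -7 + 4*(1 + 4) = -7 + 4*5 = -7 + 20 = 13)
√(y + 8)*(11 - 5) = √(13 + 8)*(11 - 5) = √21*6 = 6*√21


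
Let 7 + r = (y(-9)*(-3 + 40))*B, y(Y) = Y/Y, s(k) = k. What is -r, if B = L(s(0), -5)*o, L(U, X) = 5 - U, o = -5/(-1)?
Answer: -918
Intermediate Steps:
o = 5 (o = -5*(-1) = 5)
y(Y) = 1
B = 25 (B = (5 - 1*0)*5 = (5 + 0)*5 = 5*5 = 25)
r = 918 (r = -7 + (1*(-3 + 40))*25 = -7 + (1*37)*25 = -7 + 37*25 = -7 + 925 = 918)
-r = -1*918 = -918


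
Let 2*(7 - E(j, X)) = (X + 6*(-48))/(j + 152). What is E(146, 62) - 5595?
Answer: -1665111/298 ≈ -5587.6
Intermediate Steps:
E(j, X) = 7 - (-288 + X)/(2*(152 + j)) (E(j, X) = 7 - (X + 6*(-48))/(2*(j + 152)) = 7 - (X - 288)/(2*(152 + j)) = 7 - (-288 + X)/(2*(152 + j)))
E(146, 62) - 5595 = (2416 - 1*62 + 14*146)/(2*(152 + 146)) - 5595 = (½)*(2416 - 62 + 2044)/298 - 5595 = (½)*(1/298)*4398 - 5595 = 2199/298 - 5595 = -1665111/298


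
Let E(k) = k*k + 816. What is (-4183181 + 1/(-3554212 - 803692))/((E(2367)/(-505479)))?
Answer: 614322149003764825/1627969123568 ≈ 3.7736e+5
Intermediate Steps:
E(k) = 816 + k**2 (E(k) = k**2 + 816 = 816 + k**2)
(-4183181 + 1/(-3554212 - 803692))/((E(2367)/(-505479))) = (-4183181 + 1/(-3554212 - 803692))/(((816 + 2367**2)/(-505479))) = (-4183181 + 1/(-4357904))/(((816 + 5602689)*(-1/505479))) = (-4183181 - 1/4357904)/((5603505*(-1/505479))) = -18229901212625/(4357904*(-1867835/168493)) = -18229901212625/4357904*(-168493/1867835) = 614322149003764825/1627969123568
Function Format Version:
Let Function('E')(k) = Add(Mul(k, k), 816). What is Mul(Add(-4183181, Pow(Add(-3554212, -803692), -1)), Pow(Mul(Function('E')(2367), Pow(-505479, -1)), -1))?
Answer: Rational(614322149003764825, 1627969123568) ≈ 3.7736e+5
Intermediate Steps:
Function('E')(k) = Add(816, Pow(k, 2)) (Function('E')(k) = Add(Pow(k, 2), 816) = Add(816, Pow(k, 2)))
Mul(Add(-4183181, Pow(Add(-3554212, -803692), -1)), Pow(Mul(Function('E')(2367), Pow(-505479, -1)), -1)) = Mul(Add(-4183181, Pow(Add(-3554212, -803692), -1)), Pow(Mul(Add(816, Pow(2367, 2)), Pow(-505479, -1)), -1)) = Mul(Add(-4183181, Pow(-4357904, -1)), Pow(Mul(Add(816, 5602689), Rational(-1, 505479)), -1)) = Mul(Add(-4183181, Rational(-1, 4357904)), Pow(Mul(5603505, Rational(-1, 505479)), -1)) = Mul(Rational(-18229901212625, 4357904), Pow(Rational(-1867835, 168493), -1)) = Mul(Rational(-18229901212625, 4357904), Rational(-168493, 1867835)) = Rational(614322149003764825, 1627969123568)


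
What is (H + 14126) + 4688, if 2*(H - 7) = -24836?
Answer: 6403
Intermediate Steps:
H = -12411 (H = 7 + (½)*(-24836) = 7 - 12418 = -12411)
(H + 14126) + 4688 = (-12411 + 14126) + 4688 = 1715 + 4688 = 6403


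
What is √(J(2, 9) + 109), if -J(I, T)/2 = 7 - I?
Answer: 3*√11 ≈ 9.9499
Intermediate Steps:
J(I, T) = -14 + 2*I (J(I, T) = -2*(7 - I) = -14 + 2*I)
√(J(2, 9) + 109) = √((-14 + 2*2) + 109) = √((-14 + 4) + 109) = √(-10 + 109) = √99 = 3*√11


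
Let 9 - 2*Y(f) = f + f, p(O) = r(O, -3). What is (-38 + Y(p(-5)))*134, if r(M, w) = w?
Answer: -4087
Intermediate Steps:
p(O) = -3
Y(f) = 9/2 - f (Y(f) = 9/2 - (f + f)/2 = 9/2 - f)
(-38 + Y(p(-5)))*134 = (-38 + (9/2 - 1*(-3)))*134 = (-38 + (9/2 + 3))*134 = (-38 + 15/2)*134 = -61/2*134 = -4087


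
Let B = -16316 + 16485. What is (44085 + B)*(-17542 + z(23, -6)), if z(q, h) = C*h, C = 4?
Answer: -777365764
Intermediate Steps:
B = 169
z(q, h) = 4*h
(44085 + B)*(-17542 + z(23, -6)) = (44085 + 169)*(-17542 + 4*(-6)) = 44254*(-17542 - 24) = 44254*(-17566) = -777365764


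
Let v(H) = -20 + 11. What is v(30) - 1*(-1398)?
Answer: 1389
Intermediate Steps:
v(H) = -9
v(30) - 1*(-1398) = -9 - 1*(-1398) = -9 + 1398 = 1389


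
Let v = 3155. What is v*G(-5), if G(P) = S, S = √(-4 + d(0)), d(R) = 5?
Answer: 3155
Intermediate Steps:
S = 1 (S = √(-4 + 5) = √1 = 1)
G(P) = 1
v*G(-5) = 3155*1 = 3155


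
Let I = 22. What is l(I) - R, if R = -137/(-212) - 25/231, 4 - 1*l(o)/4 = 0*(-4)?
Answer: 757205/48972 ≈ 15.462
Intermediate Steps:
l(o) = 16 (l(o) = 16 - 0*(-4) = 16 - 4*0 = 16 + 0 = 16)
R = 26347/48972 (R = -137*(-1/212) - 25*1/231 = 137/212 - 25/231 = 26347/48972 ≈ 0.53800)
l(I) - R = 16 - 1*26347/48972 = 16 - 26347/48972 = 757205/48972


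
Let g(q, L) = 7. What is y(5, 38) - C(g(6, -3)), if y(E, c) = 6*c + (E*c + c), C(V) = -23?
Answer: 479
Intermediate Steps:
y(E, c) = 7*c + E*c (y(E, c) = 6*c + (c + E*c) = 7*c + E*c)
y(5, 38) - C(g(6, -3)) = 38*(7 + 5) - 1*(-23) = 38*12 + 23 = 456 + 23 = 479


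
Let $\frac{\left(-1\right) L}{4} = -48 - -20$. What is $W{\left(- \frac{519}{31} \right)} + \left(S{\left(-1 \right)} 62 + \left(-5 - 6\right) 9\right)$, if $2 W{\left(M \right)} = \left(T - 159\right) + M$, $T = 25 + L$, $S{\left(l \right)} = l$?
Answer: $- \frac{11183}{62} \approx -180.37$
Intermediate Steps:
$L = 112$ ($L = - 4 \left(-48 - -20\right) = - 4 \left(-48 + 20\right) = \left(-4\right) \left(-28\right) = 112$)
$T = 137$ ($T = 25 + 112 = 137$)
$W{\left(M \right)} = -11 + \frac{M}{2}$ ($W{\left(M \right)} = \frac{\left(137 - 159\right) + M}{2} = \frac{-22 + M}{2} = -11 + \frac{M}{2}$)
$W{\left(- \frac{519}{31} \right)} + \left(S{\left(-1 \right)} 62 + \left(-5 - 6\right) 9\right) = \left(-11 + \frac{\left(-519\right) \frac{1}{31}}{2}\right) + \left(\left(-1\right) 62 + \left(-5 - 6\right) 9\right) = \left(-11 + \frac{\left(-519\right) \frac{1}{31}}{2}\right) - 161 = \left(-11 + \frac{1}{2} \left(- \frac{519}{31}\right)\right) - 161 = \left(-11 - \frac{519}{62}\right) - 161 = - \frac{1201}{62} - 161 = - \frac{11183}{62}$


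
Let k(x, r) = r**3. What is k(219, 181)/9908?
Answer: 5929741/9908 ≈ 598.48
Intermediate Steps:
k(219, 181)/9908 = 181**3/9908 = 5929741*(1/9908) = 5929741/9908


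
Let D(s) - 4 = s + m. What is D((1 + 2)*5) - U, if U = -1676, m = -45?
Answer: 1650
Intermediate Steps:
D(s) = -41 + s (D(s) = 4 + (s - 45) = 4 + (-45 + s) = -41 + s)
D((1 + 2)*5) - U = (-41 + (1 + 2)*5) - 1*(-1676) = (-41 + 3*5) + 1676 = (-41 + 15) + 1676 = -26 + 1676 = 1650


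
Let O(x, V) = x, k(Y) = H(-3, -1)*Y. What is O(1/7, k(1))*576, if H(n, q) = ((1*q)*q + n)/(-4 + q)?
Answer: 576/7 ≈ 82.286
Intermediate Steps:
H(n, q) = (n + q²)/(-4 + q) (H(n, q) = (q*q + n)/(-4 + q) = (q² + n)/(-4 + q) = (n + q²)/(-4 + q))
k(Y) = 2*Y/5 (k(Y) = ((-3 + (-1)²)/(-4 - 1))*Y = ((-3 + 1)/(-5))*Y = (-⅕*(-2))*Y = 2*Y/5)
O(1/7, k(1))*576 = 576/7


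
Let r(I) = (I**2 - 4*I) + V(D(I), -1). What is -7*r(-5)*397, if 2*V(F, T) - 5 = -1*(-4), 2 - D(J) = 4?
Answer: -275121/2 ≈ -1.3756e+5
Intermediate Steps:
D(J) = -2 (D(J) = 2 - 1*4 = 2 - 4 = -2)
V(F, T) = 9/2 (V(F, T) = 5/2 + (-1*(-4))/2 = 5/2 + (1/2)*4 = 5/2 + 2 = 9/2)
r(I) = 9/2 + I**2 - 4*I (r(I) = (I**2 - 4*I) + 9/2 = 9/2 + I**2 - 4*I)
-7*r(-5)*397 = -7*(9/2 + (-5)**2 - 4*(-5))*397 = -7*(9/2 + 25 + 20)*397 = -7*99/2*397 = -693/2*397 = -275121/2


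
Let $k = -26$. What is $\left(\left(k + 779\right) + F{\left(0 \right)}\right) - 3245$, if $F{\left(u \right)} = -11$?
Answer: $-2503$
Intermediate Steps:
$\left(\left(k + 779\right) + F{\left(0 \right)}\right) - 3245 = \left(\left(-26 + 779\right) - 11\right) - 3245 = \left(753 - 11\right) - 3245 = 742 - 3245 = -2503$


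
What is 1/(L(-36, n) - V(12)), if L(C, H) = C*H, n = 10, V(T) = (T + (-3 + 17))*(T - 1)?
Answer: -1/646 ≈ -0.0015480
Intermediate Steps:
V(T) = (-1 + T)*(14 + T) (V(T) = (T + 14)*(-1 + T) = (14 + T)*(-1 + T) = (-1 + T)*(14 + T))
1/(L(-36, n) - V(12)) = 1/(-36*10 - (-14 + 12² + 13*12)) = 1/(-360 - (-14 + 144 + 156)) = 1/(-360 - 1*286) = 1/(-360 - 286) = 1/(-646) = -1/646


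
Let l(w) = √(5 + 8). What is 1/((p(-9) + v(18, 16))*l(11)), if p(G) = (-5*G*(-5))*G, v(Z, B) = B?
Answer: √13/26533 ≈ 0.00013589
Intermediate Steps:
p(G) = 25*G² (p(G) = (25*G)*G = 25*G²)
l(w) = √13
1/((p(-9) + v(18, 16))*l(11)) = 1/((25*(-9)² + 16)*√13) = 1/((25*81 + 16)*√13) = 1/((2025 + 16)*√13) = 1/(2041*√13) = √13/26533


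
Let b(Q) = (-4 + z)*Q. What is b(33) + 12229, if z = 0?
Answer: 12097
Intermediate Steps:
b(Q) = -4*Q (b(Q) = (-4 + 0)*Q = -4*Q)
b(33) + 12229 = -4*33 + 12229 = -132 + 12229 = 12097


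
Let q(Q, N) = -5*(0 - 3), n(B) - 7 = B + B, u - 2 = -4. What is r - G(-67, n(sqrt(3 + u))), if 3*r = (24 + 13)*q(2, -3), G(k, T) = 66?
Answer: 119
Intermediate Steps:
u = -2 (u = 2 - 4 = -2)
n(B) = 7 + 2*B (n(B) = 7 + (B + B) = 7 + 2*B)
q(Q, N) = 15 (q(Q, N) = -5*(-3) = 15)
r = 185 (r = ((24 + 13)*15)/3 = (37*15)/3 = (1/3)*555 = 185)
r - G(-67, n(sqrt(3 + u))) = 185 - 1*66 = 185 - 66 = 119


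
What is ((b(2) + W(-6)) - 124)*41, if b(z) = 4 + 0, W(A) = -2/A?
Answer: -14719/3 ≈ -4906.3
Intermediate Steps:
b(z) = 4
((b(2) + W(-6)) - 124)*41 = ((4 - 2/(-6)) - 124)*41 = ((4 - 2*(-⅙)) - 124)*41 = ((4 + ⅓) - 124)*41 = (13/3 - 124)*41 = -359/3*41 = -14719/3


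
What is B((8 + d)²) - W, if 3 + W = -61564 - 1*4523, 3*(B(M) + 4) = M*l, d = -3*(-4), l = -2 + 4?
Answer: 199058/3 ≈ 66353.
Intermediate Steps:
l = 2
d = 12
B(M) = -4 + 2*M/3 (B(M) = -4 + (M*2)/3 = -4 + (2*M)/3 = -4 + 2*M/3)
W = -66090 (W = -3 + (-61564 - 1*4523) = -3 + (-61564 - 4523) = -3 - 66087 = -66090)
B((8 + d)²) - W = (-4 + 2*(8 + 12)²/3) - 1*(-66090) = (-4 + (⅔)*20²) + 66090 = (-4 + (⅔)*400) + 66090 = (-4 + 800/3) + 66090 = 788/3 + 66090 = 199058/3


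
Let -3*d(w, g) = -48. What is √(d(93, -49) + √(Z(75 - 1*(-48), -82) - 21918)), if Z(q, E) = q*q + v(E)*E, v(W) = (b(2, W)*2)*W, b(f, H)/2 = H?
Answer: √(16 + I*√2212261) ≈ 27.418 + 27.124*I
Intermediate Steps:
b(f, H) = 2*H
d(w, g) = 16 (d(w, g) = -⅓*(-48) = 16)
v(W) = 4*W² (v(W) = ((2*W)*2)*W = (4*W)*W = 4*W²)
Z(q, E) = q² + 4*E³ (Z(q, E) = q*q + (4*E²)*E = q² + 4*E³)
√(d(93, -49) + √(Z(75 - 1*(-48), -82) - 21918)) = √(16 + √(((75 - 1*(-48))² + 4*(-82)³) - 21918)) = √(16 + √(((75 + 48)² + 4*(-551368)) - 21918)) = √(16 + √((123² - 2205472) - 21918)) = √(16 + √((15129 - 2205472) - 21918)) = √(16 + √(-2190343 - 21918)) = √(16 + √(-2212261)) = √(16 + I*√2212261)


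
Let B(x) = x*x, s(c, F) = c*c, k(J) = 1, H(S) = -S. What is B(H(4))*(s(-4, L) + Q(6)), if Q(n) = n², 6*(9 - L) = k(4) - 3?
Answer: 832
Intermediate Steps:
L = 28/3 (L = 9 - (1 - 3)/6 = 9 - ⅙*(-2) = 9 + ⅓ = 28/3 ≈ 9.3333)
s(c, F) = c²
B(x) = x²
B(H(4))*(s(-4, L) + Q(6)) = (-1*4)²*((-4)² + 6²) = (-4)²*(16 + 36) = 16*52 = 832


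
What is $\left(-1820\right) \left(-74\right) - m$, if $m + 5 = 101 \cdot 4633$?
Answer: $-333248$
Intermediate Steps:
$m = 467928$ ($m = -5 + 101 \cdot 4633 = -5 + 467933 = 467928$)
$\left(-1820\right) \left(-74\right) - m = \left(-1820\right) \left(-74\right) - 467928 = 134680 - 467928 = -333248$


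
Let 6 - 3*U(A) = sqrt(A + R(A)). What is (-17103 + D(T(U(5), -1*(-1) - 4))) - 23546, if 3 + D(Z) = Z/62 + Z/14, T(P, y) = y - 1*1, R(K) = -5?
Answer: -8821560/217 ≈ -40652.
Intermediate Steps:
U(A) = 2 - sqrt(-5 + A)/3 (U(A) = 2 - sqrt(A - 5)/3 = 2 - sqrt(-5 + A)/3)
T(P, y) = -1 + y (T(P, y) = y - 1 = -1 + y)
D(Z) = -3 + 19*Z/217 (D(Z) = -3 + (Z/62 + Z/14) = -3 + 19*Z/217)
(-17103 + D(T(U(5), -1*(-1) - 4))) - 23546 = (-17103 + (-3 + 19*(-1 + (-1*(-1) - 4))/217)) - 23546 = (-17103 + (-3 + 19*(-1 + (1 - 4))/217)) - 23546 = (-17103 + (-3 + 19*(-1 - 3)/217)) - 23546 = (-17103 + (-3 + (19/217)*(-4))) - 23546 = (-17103 + (-3 - 76/217)) - 23546 = (-17103 - 727/217) - 23546 = -3712078/217 - 23546 = -8821560/217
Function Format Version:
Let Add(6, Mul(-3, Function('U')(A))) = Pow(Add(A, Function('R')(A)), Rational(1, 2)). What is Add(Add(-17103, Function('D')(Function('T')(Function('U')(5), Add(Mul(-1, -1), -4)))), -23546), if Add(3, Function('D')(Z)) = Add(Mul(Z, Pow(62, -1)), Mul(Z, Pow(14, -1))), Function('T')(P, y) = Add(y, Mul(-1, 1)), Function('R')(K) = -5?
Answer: Rational(-8821560, 217) ≈ -40652.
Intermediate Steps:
Function('U')(A) = Add(2, Mul(Rational(-1, 3), Pow(Add(-5, A), Rational(1, 2)))) (Function('U')(A) = Add(2, Mul(Rational(-1, 3), Pow(Add(A, -5), Rational(1, 2)))) = Add(2, Mul(Rational(-1, 3), Pow(Add(-5, A), Rational(1, 2)))))
Function('T')(P, y) = Add(-1, y) (Function('T')(P, y) = Add(y, -1) = Add(-1, y))
Function('D')(Z) = Add(-3, Mul(Rational(19, 217), Z)) (Function('D')(Z) = Add(-3, Add(Mul(Z, Pow(62, -1)), Mul(Z, Pow(14, -1)))) = Add(-3, Add(Mul(Z, Rational(1, 62)), Mul(Z, Rational(1, 14)))) = Add(-3, Add(Mul(Rational(1, 62), Z), Mul(Rational(1, 14), Z))) = Add(-3, Mul(Rational(19, 217), Z)))
Add(Add(-17103, Function('D')(Function('T')(Function('U')(5), Add(Mul(-1, -1), -4)))), -23546) = Add(Add(-17103, Add(-3, Mul(Rational(19, 217), Add(-1, Add(Mul(-1, -1), -4))))), -23546) = Add(Add(-17103, Add(-3, Mul(Rational(19, 217), Add(-1, Add(1, -4))))), -23546) = Add(Add(-17103, Add(-3, Mul(Rational(19, 217), Add(-1, -3)))), -23546) = Add(Add(-17103, Add(-3, Mul(Rational(19, 217), -4))), -23546) = Add(Add(-17103, Add(-3, Rational(-76, 217))), -23546) = Add(Add(-17103, Rational(-727, 217)), -23546) = Add(Rational(-3712078, 217), -23546) = Rational(-8821560, 217)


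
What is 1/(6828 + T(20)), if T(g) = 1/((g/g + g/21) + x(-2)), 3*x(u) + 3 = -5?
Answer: 5/34133 ≈ 0.00014649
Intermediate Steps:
x(u) = -8/3 (x(u) = -1 + (⅓)*(-5) = -1 - 5/3 = -8/3)
T(g) = 1/(-5/3 + g/21) (T(g) = 1/((g/g + g/21) - 8/3) = 1/((1 + g*(1/21)) - 8/3) = 1/((1 + g/21) - 8/3) = 1/(-5/3 + g/21))
1/(6828 + T(20)) = 1/(6828 + 21/(-35 + 20)) = 1/(6828 + 21/(-15)) = 1/(6828 + 21*(-1/15)) = 1/(6828 - 7/5) = 1/(34133/5) = 5/34133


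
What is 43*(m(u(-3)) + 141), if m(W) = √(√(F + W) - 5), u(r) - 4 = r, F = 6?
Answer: 6063 + 43*√(-5 + √7) ≈ 6063.0 + 65.977*I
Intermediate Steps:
u(r) = 4 + r
m(W) = √(-5 + √(6 + W)) (m(W) = √(√(6 + W) - 5) = √(-5 + √(6 + W)))
43*(m(u(-3)) + 141) = 43*(√(-5 + √(6 + (4 - 3))) + 141) = 43*(√(-5 + √(6 + 1)) + 141) = 43*(√(-5 + √7) + 141) = 43*(141 + √(-5 + √7)) = 6063 + 43*√(-5 + √7)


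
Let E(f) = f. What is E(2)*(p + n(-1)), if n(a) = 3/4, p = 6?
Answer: 27/2 ≈ 13.500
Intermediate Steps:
n(a) = ¾ (n(a) = 3*(¼) = ¾)
E(2)*(p + n(-1)) = 2*(6 + ¾) = 2*(27/4) = 27/2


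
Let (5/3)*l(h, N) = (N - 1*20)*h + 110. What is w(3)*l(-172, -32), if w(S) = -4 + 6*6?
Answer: 869184/5 ≈ 1.7384e+5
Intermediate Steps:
w(S) = 32 (w(S) = -4 + 36 = 32)
l(h, N) = 66 + 3*h*(-20 + N)/5 (l(h, N) = 3*((N - 1*20)*h + 110)/5 = 3*((N - 20)*h + 110)/5 = 3*((-20 + N)*h + 110)/5 = 3*(h*(-20 + N) + 110)/5 = 3*(110 + h*(-20 + N))/5 = 66 + 3*h*(-20 + N)/5)
w(3)*l(-172, -32) = 32*(66 - 12*(-172) + (⅗)*(-32)*(-172)) = 32*(66 + 2064 + 16512/5) = 32*(27162/5) = 869184/5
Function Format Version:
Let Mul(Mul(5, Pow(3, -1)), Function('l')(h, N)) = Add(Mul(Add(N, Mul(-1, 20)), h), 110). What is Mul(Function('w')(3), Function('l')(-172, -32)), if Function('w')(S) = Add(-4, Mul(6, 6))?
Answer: Rational(869184, 5) ≈ 1.7384e+5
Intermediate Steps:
Function('w')(S) = 32 (Function('w')(S) = Add(-4, 36) = 32)
Function('l')(h, N) = Add(66, Mul(Rational(3, 5), h, Add(-20, N))) (Function('l')(h, N) = Mul(Rational(3, 5), Add(Mul(Add(N, Mul(-1, 20)), h), 110)) = Mul(Rational(3, 5), Add(Mul(Add(N, -20), h), 110)) = Mul(Rational(3, 5), Add(Mul(Add(-20, N), h), 110)) = Mul(Rational(3, 5), Add(Mul(h, Add(-20, N)), 110)) = Mul(Rational(3, 5), Add(110, Mul(h, Add(-20, N)))) = Add(66, Mul(Rational(3, 5), h, Add(-20, N))))
Mul(Function('w')(3), Function('l')(-172, -32)) = Mul(32, Add(66, Mul(-12, -172), Mul(Rational(3, 5), -32, -172))) = Mul(32, Add(66, 2064, Rational(16512, 5))) = Mul(32, Rational(27162, 5)) = Rational(869184, 5)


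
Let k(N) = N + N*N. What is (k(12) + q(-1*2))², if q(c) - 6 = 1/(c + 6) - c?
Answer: 431649/16 ≈ 26978.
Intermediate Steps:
k(N) = N + N²
q(c) = 6 + 1/(6 + c) - c (q(c) = 6 + (1/(c + 6) - c) = 6 + (1/(6 + c) - c) = 6 + 1/(6 + c) - c)
(k(12) + q(-1*2))² = (12*(1 + 12) + (37 - (-1*2)²)/(6 - 1*2))² = (12*13 + (37 - 1*(-2)²)/(6 - 2))² = (156 + (37 - 1*4)/4)² = (156 + (37 - 4)/4)² = (156 + (¼)*33)² = (156 + 33/4)² = (657/4)² = 431649/16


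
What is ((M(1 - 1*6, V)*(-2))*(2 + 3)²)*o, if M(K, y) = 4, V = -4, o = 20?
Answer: -4000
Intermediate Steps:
((M(1 - 1*6, V)*(-2))*(2 + 3)²)*o = ((4*(-2))*(2 + 3)²)*20 = -8*5²*20 = -8*25*20 = -200*20 = -4000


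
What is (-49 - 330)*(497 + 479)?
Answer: -369904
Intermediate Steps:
(-49 - 330)*(497 + 479) = -379*976 = -369904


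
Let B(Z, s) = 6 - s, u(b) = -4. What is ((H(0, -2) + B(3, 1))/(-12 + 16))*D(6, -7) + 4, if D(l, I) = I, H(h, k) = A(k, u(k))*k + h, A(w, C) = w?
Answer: -47/4 ≈ -11.750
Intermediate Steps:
H(h, k) = h + k² (H(h, k) = k*k + h = k² + h = h + k²)
((H(0, -2) + B(3, 1))/(-12 + 16))*D(6, -7) + 4 = (((0 + (-2)²) + (6 - 1*1))/(-12 + 16))*(-7) + 4 = (((0 + 4) + (6 - 1))/4)*(-7) + 4 = ((4 + 5)*(¼))*(-7) + 4 = (9*(¼))*(-7) + 4 = (9/4)*(-7) + 4 = -63/4 + 4 = -47/4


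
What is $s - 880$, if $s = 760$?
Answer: $-120$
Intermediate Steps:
$s - 880 = 760 - 880 = -120$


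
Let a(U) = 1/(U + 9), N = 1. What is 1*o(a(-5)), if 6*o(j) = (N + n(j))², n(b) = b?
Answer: 25/96 ≈ 0.26042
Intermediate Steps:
a(U) = 1/(9 + U)
o(j) = (1 + j)²/6
1*o(a(-5)) = 1*((1 + 1/(9 - 5))²/6) = 1*((1 + 1/4)²/6) = 1*((1 + ¼)²/6) = 1*((5/4)²/6) = 1*((⅙)*(25/16)) = 1*(25/96) = 25/96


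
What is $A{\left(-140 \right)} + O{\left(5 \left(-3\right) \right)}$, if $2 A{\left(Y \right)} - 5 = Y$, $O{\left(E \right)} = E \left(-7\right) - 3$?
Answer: $\frac{69}{2} \approx 34.5$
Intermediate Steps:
$O{\left(E \right)} = -3 - 7 E$ ($O{\left(E \right)} = - 7 E - 3 = -3 - 7 E$)
$A{\left(Y \right)} = \frac{5}{2} + \frac{Y}{2}$
$A{\left(-140 \right)} + O{\left(5 \left(-3\right) \right)} = \left(\frac{5}{2} + \frac{1}{2} \left(-140\right)\right) - \left(3 + 7 \cdot 5 \left(-3\right)\right) = \left(\frac{5}{2} - 70\right) - -102 = - \frac{135}{2} + \left(-3 + 105\right) = - \frac{135}{2} + 102 = \frac{69}{2}$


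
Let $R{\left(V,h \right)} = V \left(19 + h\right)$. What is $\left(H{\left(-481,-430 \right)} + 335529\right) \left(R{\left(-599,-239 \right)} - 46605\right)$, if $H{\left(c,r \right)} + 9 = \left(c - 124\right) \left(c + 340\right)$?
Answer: $35843769375$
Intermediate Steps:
$H{\left(c,r \right)} = -9 + \left(-124 + c\right) \left(340 + c\right)$ ($H{\left(c,r \right)} = -9 + \left(c - 124\right) \left(c + 340\right) = -9 + \left(-124 + c\right) \left(340 + c\right)$)
$\left(H{\left(-481,-430 \right)} + 335529\right) \left(R{\left(-599,-239 \right)} - 46605\right) = \left(\left(-42169 + \left(-481\right)^{2} + 216 \left(-481\right)\right) + 335529\right) \left(- 599 \left(19 - 239\right) - 46605\right) = \left(\left(-42169 + 231361 - 103896\right) + 335529\right) \left(\left(-599\right) \left(-220\right) - 46605\right) = \left(85296 + 335529\right) \left(131780 - 46605\right) = 420825 \cdot 85175 = 35843769375$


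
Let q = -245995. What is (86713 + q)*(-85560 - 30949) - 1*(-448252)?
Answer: 18558234790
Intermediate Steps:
(86713 + q)*(-85560 - 30949) - 1*(-448252) = (86713 - 245995)*(-85560 - 30949) - 1*(-448252) = -159282*(-116509) + 448252 = 18557786538 + 448252 = 18558234790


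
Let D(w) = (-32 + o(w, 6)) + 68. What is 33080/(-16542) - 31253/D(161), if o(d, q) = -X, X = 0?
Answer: -9595889/11028 ≈ -870.14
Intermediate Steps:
o(d, q) = 0 (o(d, q) = -1*0 = 0)
D(w) = 36 (D(w) = (-32 + 0) + 68 = -32 + 68 = 36)
33080/(-16542) - 31253/D(161) = 33080/(-16542) - 31253/36 = 33080*(-1/16542) - 31253*1/36 = -16540/8271 - 31253/36 = -9595889/11028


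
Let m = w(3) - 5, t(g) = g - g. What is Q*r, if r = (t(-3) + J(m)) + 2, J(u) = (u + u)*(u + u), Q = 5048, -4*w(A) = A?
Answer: 677694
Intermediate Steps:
w(A) = -A/4
t(g) = 0
m = -23/4 (m = -1/4*3 - 5 = -3/4 - 5 = -23/4 ≈ -5.7500)
J(u) = 4*u**2 (J(u) = (2*u)*(2*u) = 4*u**2)
r = 537/4 (r = (0 + 4*(-23/4)**2) + 2 = (0 + 4*(529/16)) + 2 = (0 + 529/4) + 2 = 529/4 + 2 = 537/4 ≈ 134.25)
Q*r = 5048*(537/4) = 677694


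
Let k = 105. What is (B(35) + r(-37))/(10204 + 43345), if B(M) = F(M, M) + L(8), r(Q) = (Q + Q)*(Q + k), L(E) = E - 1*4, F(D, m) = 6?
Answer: -5022/53549 ≈ -0.093783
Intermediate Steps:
L(E) = -4 + E (L(E) = E - 4 = -4 + E)
r(Q) = 2*Q*(105 + Q) (r(Q) = (Q + Q)*(Q + 105) = (2*Q)*(105 + Q) = 2*Q*(105 + Q))
B(M) = 10 (B(M) = 6 + (-4 + 8) = 6 + 4 = 10)
(B(35) + r(-37))/(10204 + 43345) = (10 + 2*(-37)*(105 - 37))/(10204 + 43345) = (10 + 2*(-37)*68)/53549 = (10 - 5032)*(1/53549) = -5022*1/53549 = -5022/53549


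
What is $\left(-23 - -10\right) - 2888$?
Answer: $-2901$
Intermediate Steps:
$\left(-23 - -10\right) - 2888 = \left(-23 + 10\right) - 2888 = -13 - 2888 = -2901$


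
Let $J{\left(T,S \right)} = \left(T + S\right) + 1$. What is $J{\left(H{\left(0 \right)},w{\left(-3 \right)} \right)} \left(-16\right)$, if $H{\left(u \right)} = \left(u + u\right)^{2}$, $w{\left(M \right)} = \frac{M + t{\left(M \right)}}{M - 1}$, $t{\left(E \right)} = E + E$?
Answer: $-52$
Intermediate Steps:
$t{\left(E \right)} = 2 E$
$w{\left(M \right)} = \frac{3 M}{-1 + M}$ ($w{\left(M \right)} = \frac{M + 2 M}{M - 1} = \frac{3 M}{-1 + M}$)
$H{\left(u \right)} = 4 u^{2}$ ($H{\left(u \right)} = \left(2 u\right)^{2} = 4 u^{2}$)
$J{\left(T,S \right)} = 1 + S + T$ ($J{\left(T,S \right)} = \left(S + T\right) + 1 = 1 + S + T$)
$J{\left(H{\left(0 \right)},w{\left(-3 \right)} \right)} \left(-16\right) = \left(1 + 3 \left(-3\right) \frac{1}{-1 - 3} + 4 \cdot 0^{2}\right) \left(-16\right) = \left(1 + 3 \left(-3\right) \frac{1}{-4} + 4 \cdot 0\right) \left(-16\right) = \left(1 + 3 \left(-3\right) \left(- \frac{1}{4}\right) + 0\right) \left(-16\right) = \left(1 + \frac{9}{4} + 0\right) \left(-16\right) = \frac{13}{4} \left(-16\right) = -52$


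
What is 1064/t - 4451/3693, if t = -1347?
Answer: -1102761/552719 ≈ -1.9952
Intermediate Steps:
1064/t - 4451/3693 = 1064/(-1347) - 4451/3693 = 1064*(-1/1347) - 4451*1/3693 = -1064/1347 - 4451/3693 = -1102761/552719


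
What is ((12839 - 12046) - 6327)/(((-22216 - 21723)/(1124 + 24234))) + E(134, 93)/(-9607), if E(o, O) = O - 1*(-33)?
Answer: 1348156033090/422121973 ≈ 3193.8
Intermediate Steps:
E(o, O) = 33 + O (E(o, O) = O + 33 = 33 + O)
((12839 - 12046) - 6327)/(((-22216 - 21723)/(1124 + 24234))) + E(134, 93)/(-9607) = ((12839 - 12046) - 6327)/(((-22216 - 21723)/(1124 + 24234))) + (33 + 93)/(-9607) = (793 - 6327)/((-43939/25358)) + 126*(-1/9607) = -5534/((-43939*1/25358)) - 126/9607 = -5534/(-43939/25358) - 126/9607 = -5534*(-25358/43939) - 126/9607 = 140331172/43939 - 126/9607 = 1348156033090/422121973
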